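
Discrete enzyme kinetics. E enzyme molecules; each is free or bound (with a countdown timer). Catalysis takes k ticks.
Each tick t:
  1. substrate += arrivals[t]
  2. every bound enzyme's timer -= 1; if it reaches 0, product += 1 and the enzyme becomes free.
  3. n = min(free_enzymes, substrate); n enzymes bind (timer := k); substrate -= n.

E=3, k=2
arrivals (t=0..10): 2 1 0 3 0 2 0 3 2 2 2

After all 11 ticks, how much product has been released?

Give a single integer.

t=0: arr=2 -> substrate=0 bound=2 product=0
t=1: arr=1 -> substrate=0 bound=3 product=0
t=2: arr=0 -> substrate=0 bound=1 product=2
t=3: arr=3 -> substrate=0 bound=3 product=3
t=4: arr=0 -> substrate=0 bound=3 product=3
t=5: arr=2 -> substrate=0 bound=2 product=6
t=6: arr=0 -> substrate=0 bound=2 product=6
t=7: arr=3 -> substrate=0 bound=3 product=8
t=8: arr=2 -> substrate=2 bound=3 product=8
t=9: arr=2 -> substrate=1 bound=3 product=11
t=10: arr=2 -> substrate=3 bound=3 product=11

Answer: 11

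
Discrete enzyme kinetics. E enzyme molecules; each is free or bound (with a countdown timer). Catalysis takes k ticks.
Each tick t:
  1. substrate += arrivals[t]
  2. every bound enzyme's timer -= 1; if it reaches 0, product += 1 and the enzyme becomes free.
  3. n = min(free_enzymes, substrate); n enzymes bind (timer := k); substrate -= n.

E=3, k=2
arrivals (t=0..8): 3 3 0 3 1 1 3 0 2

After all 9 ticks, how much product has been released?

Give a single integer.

Answer: 12

Derivation:
t=0: arr=3 -> substrate=0 bound=3 product=0
t=1: arr=3 -> substrate=3 bound=3 product=0
t=2: arr=0 -> substrate=0 bound=3 product=3
t=3: arr=3 -> substrate=3 bound=3 product=3
t=4: arr=1 -> substrate=1 bound=3 product=6
t=5: arr=1 -> substrate=2 bound=3 product=6
t=6: arr=3 -> substrate=2 bound=3 product=9
t=7: arr=0 -> substrate=2 bound=3 product=9
t=8: arr=2 -> substrate=1 bound=3 product=12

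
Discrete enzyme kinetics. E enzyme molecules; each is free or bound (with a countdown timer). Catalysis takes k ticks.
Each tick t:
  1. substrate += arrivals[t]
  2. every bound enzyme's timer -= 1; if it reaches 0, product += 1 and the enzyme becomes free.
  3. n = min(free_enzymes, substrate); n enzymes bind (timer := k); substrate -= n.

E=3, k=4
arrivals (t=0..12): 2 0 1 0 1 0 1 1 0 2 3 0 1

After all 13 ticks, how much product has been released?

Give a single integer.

t=0: arr=2 -> substrate=0 bound=2 product=0
t=1: arr=0 -> substrate=0 bound=2 product=0
t=2: arr=1 -> substrate=0 bound=3 product=0
t=3: arr=0 -> substrate=0 bound=3 product=0
t=4: arr=1 -> substrate=0 bound=2 product=2
t=5: arr=0 -> substrate=0 bound=2 product=2
t=6: arr=1 -> substrate=0 bound=2 product=3
t=7: arr=1 -> substrate=0 bound=3 product=3
t=8: arr=0 -> substrate=0 bound=2 product=4
t=9: arr=2 -> substrate=1 bound=3 product=4
t=10: arr=3 -> substrate=3 bound=3 product=5
t=11: arr=0 -> substrate=2 bound=3 product=6
t=12: arr=1 -> substrate=3 bound=3 product=6

Answer: 6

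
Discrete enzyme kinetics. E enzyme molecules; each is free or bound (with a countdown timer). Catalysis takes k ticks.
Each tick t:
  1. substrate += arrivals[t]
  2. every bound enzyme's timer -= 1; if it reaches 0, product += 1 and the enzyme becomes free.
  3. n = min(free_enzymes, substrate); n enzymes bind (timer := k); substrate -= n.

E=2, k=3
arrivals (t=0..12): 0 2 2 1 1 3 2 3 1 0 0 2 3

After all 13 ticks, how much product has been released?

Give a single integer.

t=0: arr=0 -> substrate=0 bound=0 product=0
t=1: arr=2 -> substrate=0 bound=2 product=0
t=2: arr=2 -> substrate=2 bound=2 product=0
t=3: arr=1 -> substrate=3 bound=2 product=0
t=4: arr=1 -> substrate=2 bound=2 product=2
t=5: arr=3 -> substrate=5 bound=2 product=2
t=6: arr=2 -> substrate=7 bound=2 product=2
t=7: arr=3 -> substrate=8 bound=2 product=4
t=8: arr=1 -> substrate=9 bound=2 product=4
t=9: arr=0 -> substrate=9 bound=2 product=4
t=10: arr=0 -> substrate=7 bound=2 product=6
t=11: arr=2 -> substrate=9 bound=2 product=6
t=12: arr=3 -> substrate=12 bound=2 product=6

Answer: 6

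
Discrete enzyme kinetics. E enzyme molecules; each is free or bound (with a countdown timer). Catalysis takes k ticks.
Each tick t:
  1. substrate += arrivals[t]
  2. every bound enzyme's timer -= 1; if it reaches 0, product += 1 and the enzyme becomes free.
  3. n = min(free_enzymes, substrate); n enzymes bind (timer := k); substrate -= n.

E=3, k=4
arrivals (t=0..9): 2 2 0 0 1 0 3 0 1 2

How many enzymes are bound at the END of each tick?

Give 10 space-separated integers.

t=0: arr=2 -> substrate=0 bound=2 product=0
t=1: arr=2 -> substrate=1 bound=3 product=0
t=2: arr=0 -> substrate=1 bound=3 product=0
t=3: arr=0 -> substrate=1 bound=3 product=0
t=4: arr=1 -> substrate=0 bound=3 product=2
t=5: arr=0 -> substrate=0 bound=2 product=3
t=6: arr=3 -> substrate=2 bound=3 product=3
t=7: arr=0 -> substrate=2 bound=3 product=3
t=8: arr=1 -> substrate=1 bound=3 product=5
t=9: arr=2 -> substrate=3 bound=3 product=5

Answer: 2 3 3 3 3 2 3 3 3 3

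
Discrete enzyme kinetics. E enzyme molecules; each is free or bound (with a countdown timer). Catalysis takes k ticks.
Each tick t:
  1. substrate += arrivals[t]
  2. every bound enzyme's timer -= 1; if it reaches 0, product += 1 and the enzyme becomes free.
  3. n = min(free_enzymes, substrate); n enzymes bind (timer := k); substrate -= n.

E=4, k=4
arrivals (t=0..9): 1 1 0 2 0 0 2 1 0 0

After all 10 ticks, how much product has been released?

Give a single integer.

Answer: 4

Derivation:
t=0: arr=1 -> substrate=0 bound=1 product=0
t=1: arr=1 -> substrate=0 bound=2 product=0
t=2: arr=0 -> substrate=0 bound=2 product=0
t=3: arr=2 -> substrate=0 bound=4 product=0
t=4: arr=0 -> substrate=0 bound=3 product=1
t=5: arr=0 -> substrate=0 bound=2 product=2
t=6: arr=2 -> substrate=0 bound=4 product=2
t=7: arr=1 -> substrate=0 bound=3 product=4
t=8: arr=0 -> substrate=0 bound=3 product=4
t=9: arr=0 -> substrate=0 bound=3 product=4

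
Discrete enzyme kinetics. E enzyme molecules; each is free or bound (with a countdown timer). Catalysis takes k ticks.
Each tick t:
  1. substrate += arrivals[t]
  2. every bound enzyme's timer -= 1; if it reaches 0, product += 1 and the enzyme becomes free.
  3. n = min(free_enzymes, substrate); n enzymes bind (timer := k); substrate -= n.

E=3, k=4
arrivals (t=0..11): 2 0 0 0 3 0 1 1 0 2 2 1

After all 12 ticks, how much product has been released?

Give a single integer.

Answer: 5

Derivation:
t=0: arr=2 -> substrate=0 bound=2 product=0
t=1: arr=0 -> substrate=0 bound=2 product=0
t=2: arr=0 -> substrate=0 bound=2 product=0
t=3: arr=0 -> substrate=0 bound=2 product=0
t=4: arr=3 -> substrate=0 bound=3 product=2
t=5: arr=0 -> substrate=0 bound=3 product=2
t=6: arr=1 -> substrate=1 bound=3 product=2
t=7: arr=1 -> substrate=2 bound=3 product=2
t=8: arr=0 -> substrate=0 bound=2 product=5
t=9: arr=2 -> substrate=1 bound=3 product=5
t=10: arr=2 -> substrate=3 bound=3 product=5
t=11: arr=1 -> substrate=4 bound=3 product=5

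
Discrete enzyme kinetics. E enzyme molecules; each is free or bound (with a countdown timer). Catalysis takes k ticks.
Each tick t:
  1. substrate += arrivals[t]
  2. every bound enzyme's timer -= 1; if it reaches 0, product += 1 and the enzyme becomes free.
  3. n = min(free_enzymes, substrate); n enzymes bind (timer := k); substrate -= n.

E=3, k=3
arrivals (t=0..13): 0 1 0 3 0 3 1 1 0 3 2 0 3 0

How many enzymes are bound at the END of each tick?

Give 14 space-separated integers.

t=0: arr=0 -> substrate=0 bound=0 product=0
t=1: arr=1 -> substrate=0 bound=1 product=0
t=2: arr=0 -> substrate=0 bound=1 product=0
t=3: arr=3 -> substrate=1 bound=3 product=0
t=4: arr=0 -> substrate=0 bound=3 product=1
t=5: arr=3 -> substrate=3 bound=3 product=1
t=6: arr=1 -> substrate=2 bound=3 product=3
t=7: arr=1 -> substrate=2 bound=3 product=4
t=8: arr=0 -> substrate=2 bound=3 product=4
t=9: arr=3 -> substrate=3 bound=3 product=6
t=10: arr=2 -> substrate=4 bound=3 product=7
t=11: arr=0 -> substrate=4 bound=3 product=7
t=12: arr=3 -> substrate=5 bound=3 product=9
t=13: arr=0 -> substrate=4 bound=3 product=10

Answer: 0 1 1 3 3 3 3 3 3 3 3 3 3 3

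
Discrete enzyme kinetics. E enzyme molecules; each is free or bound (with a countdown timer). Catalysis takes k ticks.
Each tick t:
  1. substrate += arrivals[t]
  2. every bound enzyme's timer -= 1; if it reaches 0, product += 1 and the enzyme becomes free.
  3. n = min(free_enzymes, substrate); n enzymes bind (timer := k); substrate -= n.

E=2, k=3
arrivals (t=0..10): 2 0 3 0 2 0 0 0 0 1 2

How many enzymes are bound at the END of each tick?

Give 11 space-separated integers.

t=0: arr=2 -> substrate=0 bound=2 product=0
t=1: arr=0 -> substrate=0 bound=2 product=0
t=2: arr=3 -> substrate=3 bound=2 product=0
t=3: arr=0 -> substrate=1 bound=2 product=2
t=4: arr=2 -> substrate=3 bound=2 product=2
t=5: arr=0 -> substrate=3 bound=2 product=2
t=6: arr=0 -> substrate=1 bound=2 product=4
t=7: arr=0 -> substrate=1 bound=2 product=4
t=8: arr=0 -> substrate=1 bound=2 product=4
t=9: arr=1 -> substrate=0 bound=2 product=6
t=10: arr=2 -> substrate=2 bound=2 product=6

Answer: 2 2 2 2 2 2 2 2 2 2 2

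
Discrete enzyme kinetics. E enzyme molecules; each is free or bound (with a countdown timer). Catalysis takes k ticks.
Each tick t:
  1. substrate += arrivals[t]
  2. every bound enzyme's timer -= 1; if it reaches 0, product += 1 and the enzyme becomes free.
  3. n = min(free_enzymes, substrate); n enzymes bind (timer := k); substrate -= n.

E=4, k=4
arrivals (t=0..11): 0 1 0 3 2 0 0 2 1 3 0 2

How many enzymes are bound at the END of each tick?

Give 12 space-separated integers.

Answer: 0 1 1 4 4 4 4 4 4 4 4 4

Derivation:
t=0: arr=0 -> substrate=0 bound=0 product=0
t=1: arr=1 -> substrate=0 bound=1 product=0
t=2: arr=0 -> substrate=0 bound=1 product=0
t=3: arr=3 -> substrate=0 bound=4 product=0
t=4: arr=2 -> substrate=2 bound=4 product=0
t=5: arr=0 -> substrate=1 bound=4 product=1
t=6: arr=0 -> substrate=1 bound=4 product=1
t=7: arr=2 -> substrate=0 bound=4 product=4
t=8: arr=1 -> substrate=1 bound=4 product=4
t=9: arr=3 -> substrate=3 bound=4 product=5
t=10: arr=0 -> substrate=3 bound=4 product=5
t=11: arr=2 -> substrate=2 bound=4 product=8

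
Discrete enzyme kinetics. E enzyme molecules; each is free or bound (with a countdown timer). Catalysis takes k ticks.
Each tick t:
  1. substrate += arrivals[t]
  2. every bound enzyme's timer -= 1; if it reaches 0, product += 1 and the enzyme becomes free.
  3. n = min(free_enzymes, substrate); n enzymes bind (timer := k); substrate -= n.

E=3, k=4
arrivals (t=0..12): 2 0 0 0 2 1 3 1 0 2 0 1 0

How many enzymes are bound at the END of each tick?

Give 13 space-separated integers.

t=0: arr=2 -> substrate=0 bound=2 product=0
t=1: arr=0 -> substrate=0 bound=2 product=0
t=2: arr=0 -> substrate=0 bound=2 product=0
t=3: arr=0 -> substrate=0 bound=2 product=0
t=4: arr=2 -> substrate=0 bound=2 product=2
t=5: arr=1 -> substrate=0 bound=3 product=2
t=6: arr=3 -> substrate=3 bound=3 product=2
t=7: arr=1 -> substrate=4 bound=3 product=2
t=8: arr=0 -> substrate=2 bound=3 product=4
t=9: arr=2 -> substrate=3 bound=3 product=5
t=10: arr=0 -> substrate=3 bound=3 product=5
t=11: arr=1 -> substrate=4 bound=3 product=5
t=12: arr=0 -> substrate=2 bound=3 product=7

Answer: 2 2 2 2 2 3 3 3 3 3 3 3 3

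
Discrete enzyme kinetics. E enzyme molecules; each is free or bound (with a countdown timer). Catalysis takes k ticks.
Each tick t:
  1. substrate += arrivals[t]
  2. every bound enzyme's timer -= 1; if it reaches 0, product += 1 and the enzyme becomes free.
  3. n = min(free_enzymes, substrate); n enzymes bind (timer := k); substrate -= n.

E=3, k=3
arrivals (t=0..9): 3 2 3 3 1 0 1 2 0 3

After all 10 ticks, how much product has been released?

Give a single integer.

Answer: 9

Derivation:
t=0: arr=3 -> substrate=0 bound=3 product=0
t=1: arr=2 -> substrate=2 bound=3 product=0
t=2: arr=3 -> substrate=5 bound=3 product=0
t=3: arr=3 -> substrate=5 bound=3 product=3
t=4: arr=1 -> substrate=6 bound=3 product=3
t=5: arr=0 -> substrate=6 bound=3 product=3
t=6: arr=1 -> substrate=4 bound=3 product=6
t=7: arr=2 -> substrate=6 bound=3 product=6
t=8: arr=0 -> substrate=6 bound=3 product=6
t=9: arr=3 -> substrate=6 bound=3 product=9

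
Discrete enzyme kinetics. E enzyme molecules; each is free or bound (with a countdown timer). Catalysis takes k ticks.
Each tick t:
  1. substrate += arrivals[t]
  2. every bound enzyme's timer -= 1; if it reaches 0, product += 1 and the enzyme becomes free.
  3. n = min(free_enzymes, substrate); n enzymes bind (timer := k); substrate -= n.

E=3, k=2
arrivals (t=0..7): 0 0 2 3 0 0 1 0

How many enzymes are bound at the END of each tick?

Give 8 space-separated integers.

Answer: 0 0 2 3 3 2 1 1

Derivation:
t=0: arr=0 -> substrate=0 bound=0 product=0
t=1: arr=0 -> substrate=0 bound=0 product=0
t=2: arr=2 -> substrate=0 bound=2 product=0
t=3: arr=3 -> substrate=2 bound=3 product=0
t=4: arr=0 -> substrate=0 bound=3 product=2
t=5: arr=0 -> substrate=0 bound=2 product=3
t=6: arr=1 -> substrate=0 bound=1 product=5
t=7: arr=0 -> substrate=0 bound=1 product=5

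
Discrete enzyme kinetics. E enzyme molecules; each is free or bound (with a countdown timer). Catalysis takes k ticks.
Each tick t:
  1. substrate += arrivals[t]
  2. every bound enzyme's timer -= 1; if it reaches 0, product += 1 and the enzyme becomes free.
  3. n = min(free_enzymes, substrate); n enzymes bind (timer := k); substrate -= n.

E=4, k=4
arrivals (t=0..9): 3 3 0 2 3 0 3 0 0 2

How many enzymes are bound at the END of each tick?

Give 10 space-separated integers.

Answer: 3 4 4 4 4 4 4 4 4 4

Derivation:
t=0: arr=3 -> substrate=0 bound=3 product=0
t=1: arr=3 -> substrate=2 bound=4 product=0
t=2: arr=0 -> substrate=2 bound=4 product=0
t=3: arr=2 -> substrate=4 bound=4 product=0
t=4: arr=3 -> substrate=4 bound=4 product=3
t=5: arr=0 -> substrate=3 bound=4 product=4
t=6: arr=3 -> substrate=6 bound=4 product=4
t=7: arr=0 -> substrate=6 bound=4 product=4
t=8: arr=0 -> substrate=3 bound=4 product=7
t=9: arr=2 -> substrate=4 bound=4 product=8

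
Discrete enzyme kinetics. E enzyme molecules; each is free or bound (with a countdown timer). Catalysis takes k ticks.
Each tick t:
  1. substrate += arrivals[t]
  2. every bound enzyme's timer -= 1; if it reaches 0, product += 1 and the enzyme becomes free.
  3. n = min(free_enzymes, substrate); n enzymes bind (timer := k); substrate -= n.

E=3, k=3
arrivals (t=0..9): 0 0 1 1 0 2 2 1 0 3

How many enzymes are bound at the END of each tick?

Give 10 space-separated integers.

t=0: arr=0 -> substrate=0 bound=0 product=0
t=1: arr=0 -> substrate=0 bound=0 product=0
t=2: arr=1 -> substrate=0 bound=1 product=0
t=3: arr=1 -> substrate=0 bound=2 product=0
t=4: arr=0 -> substrate=0 bound=2 product=0
t=5: arr=2 -> substrate=0 bound=3 product=1
t=6: arr=2 -> substrate=1 bound=3 product=2
t=7: arr=1 -> substrate=2 bound=3 product=2
t=8: arr=0 -> substrate=0 bound=3 product=4
t=9: arr=3 -> substrate=2 bound=3 product=5

Answer: 0 0 1 2 2 3 3 3 3 3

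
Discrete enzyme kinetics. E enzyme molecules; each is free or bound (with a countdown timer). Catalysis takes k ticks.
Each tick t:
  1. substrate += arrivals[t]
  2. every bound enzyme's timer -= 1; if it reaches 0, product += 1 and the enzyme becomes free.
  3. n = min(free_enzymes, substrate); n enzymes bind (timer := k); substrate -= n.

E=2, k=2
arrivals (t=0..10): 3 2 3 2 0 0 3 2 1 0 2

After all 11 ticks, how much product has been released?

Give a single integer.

t=0: arr=3 -> substrate=1 bound=2 product=0
t=1: arr=2 -> substrate=3 bound=2 product=0
t=2: arr=3 -> substrate=4 bound=2 product=2
t=3: arr=2 -> substrate=6 bound=2 product=2
t=4: arr=0 -> substrate=4 bound=2 product=4
t=5: arr=0 -> substrate=4 bound=2 product=4
t=6: arr=3 -> substrate=5 bound=2 product=6
t=7: arr=2 -> substrate=7 bound=2 product=6
t=8: arr=1 -> substrate=6 bound=2 product=8
t=9: arr=0 -> substrate=6 bound=2 product=8
t=10: arr=2 -> substrate=6 bound=2 product=10

Answer: 10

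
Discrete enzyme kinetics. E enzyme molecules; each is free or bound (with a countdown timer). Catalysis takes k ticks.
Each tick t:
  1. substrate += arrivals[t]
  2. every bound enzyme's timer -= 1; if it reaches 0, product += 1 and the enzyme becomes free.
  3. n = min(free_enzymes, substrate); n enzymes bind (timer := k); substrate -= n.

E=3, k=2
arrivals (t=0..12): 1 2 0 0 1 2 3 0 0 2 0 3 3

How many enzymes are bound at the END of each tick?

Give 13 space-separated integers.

t=0: arr=1 -> substrate=0 bound=1 product=0
t=1: arr=2 -> substrate=0 bound=3 product=0
t=2: arr=0 -> substrate=0 bound=2 product=1
t=3: arr=0 -> substrate=0 bound=0 product=3
t=4: arr=1 -> substrate=0 bound=1 product=3
t=5: arr=2 -> substrate=0 bound=3 product=3
t=6: arr=3 -> substrate=2 bound=3 product=4
t=7: arr=0 -> substrate=0 bound=3 product=6
t=8: arr=0 -> substrate=0 bound=2 product=7
t=9: arr=2 -> substrate=0 bound=2 product=9
t=10: arr=0 -> substrate=0 bound=2 product=9
t=11: arr=3 -> substrate=0 bound=3 product=11
t=12: arr=3 -> substrate=3 bound=3 product=11

Answer: 1 3 2 0 1 3 3 3 2 2 2 3 3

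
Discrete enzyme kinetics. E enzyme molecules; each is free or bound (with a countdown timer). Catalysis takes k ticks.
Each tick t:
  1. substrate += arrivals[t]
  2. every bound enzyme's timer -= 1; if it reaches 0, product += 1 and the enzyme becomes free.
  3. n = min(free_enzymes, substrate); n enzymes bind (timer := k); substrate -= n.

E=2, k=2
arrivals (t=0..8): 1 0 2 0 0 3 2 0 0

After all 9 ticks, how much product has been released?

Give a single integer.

Answer: 5

Derivation:
t=0: arr=1 -> substrate=0 bound=1 product=0
t=1: arr=0 -> substrate=0 bound=1 product=0
t=2: arr=2 -> substrate=0 bound=2 product=1
t=3: arr=0 -> substrate=0 bound=2 product=1
t=4: arr=0 -> substrate=0 bound=0 product=3
t=5: arr=3 -> substrate=1 bound=2 product=3
t=6: arr=2 -> substrate=3 bound=2 product=3
t=7: arr=0 -> substrate=1 bound=2 product=5
t=8: arr=0 -> substrate=1 bound=2 product=5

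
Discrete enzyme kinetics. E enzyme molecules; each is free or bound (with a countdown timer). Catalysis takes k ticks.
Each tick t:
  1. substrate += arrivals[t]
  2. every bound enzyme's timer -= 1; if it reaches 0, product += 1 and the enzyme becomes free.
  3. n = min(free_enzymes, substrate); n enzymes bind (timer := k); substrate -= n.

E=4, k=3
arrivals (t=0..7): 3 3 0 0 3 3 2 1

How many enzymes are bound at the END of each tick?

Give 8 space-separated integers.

t=0: arr=3 -> substrate=0 bound=3 product=0
t=1: arr=3 -> substrate=2 bound=4 product=0
t=2: arr=0 -> substrate=2 bound=4 product=0
t=3: arr=0 -> substrate=0 bound=3 product=3
t=4: arr=3 -> substrate=1 bound=4 product=4
t=5: arr=3 -> substrate=4 bound=4 product=4
t=6: arr=2 -> substrate=4 bound=4 product=6
t=7: arr=1 -> substrate=3 bound=4 product=8

Answer: 3 4 4 3 4 4 4 4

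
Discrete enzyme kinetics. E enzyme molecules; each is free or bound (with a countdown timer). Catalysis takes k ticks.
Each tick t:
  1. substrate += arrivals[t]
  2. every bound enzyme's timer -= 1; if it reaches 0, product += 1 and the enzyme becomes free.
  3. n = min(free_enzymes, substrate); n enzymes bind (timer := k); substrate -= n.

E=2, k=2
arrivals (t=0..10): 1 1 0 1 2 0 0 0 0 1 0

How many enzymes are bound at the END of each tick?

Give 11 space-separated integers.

Answer: 1 2 1 1 2 2 1 0 0 1 1

Derivation:
t=0: arr=1 -> substrate=0 bound=1 product=0
t=1: arr=1 -> substrate=0 bound=2 product=0
t=2: arr=0 -> substrate=0 bound=1 product=1
t=3: arr=1 -> substrate=0 bound=1 product=2
t=4: arr=2 -> substrate=1 bound=2 product=2
t=5: arr=0 -> substrate=0 bound=2 product=3
t=6: arr=0 -> substrate=0 bound=1 product=4
t=7: arr=0 -> substrate=0 bound=0 product=5
t=8: arr=0 -> substrate=0 bound=0 product=5
t=9: arr=1 -> substrate=0 bound=1 product=5
t=10: arr=0 -> substrate=0 bound=1 product=5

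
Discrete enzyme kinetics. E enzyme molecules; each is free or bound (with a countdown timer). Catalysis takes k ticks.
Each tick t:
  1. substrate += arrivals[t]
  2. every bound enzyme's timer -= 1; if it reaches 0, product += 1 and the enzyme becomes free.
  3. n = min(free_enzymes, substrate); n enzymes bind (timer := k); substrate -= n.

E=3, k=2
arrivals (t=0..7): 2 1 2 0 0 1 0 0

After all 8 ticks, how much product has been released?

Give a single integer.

Answer: 6

Derivation:
t=0: arr=2 -> substrate=0 bound=2 product=0
t=1: arr=1 -> substrate=0 bound=3 product=0
t=2: arr=2 -> substrate=0 bound=3 product=2
t=3: arr=0 -> substrate=0 bound=2 product=3
t=4: arr=0 -> substrate=0 bound=0 product=5
t=5: arr=1 -> substrate=0 bound=1 product=5
t=6: arr=0 -> substrate=0 bound=1 product=5
t=7: arr=0 -> substrate=0 bound=0 product=6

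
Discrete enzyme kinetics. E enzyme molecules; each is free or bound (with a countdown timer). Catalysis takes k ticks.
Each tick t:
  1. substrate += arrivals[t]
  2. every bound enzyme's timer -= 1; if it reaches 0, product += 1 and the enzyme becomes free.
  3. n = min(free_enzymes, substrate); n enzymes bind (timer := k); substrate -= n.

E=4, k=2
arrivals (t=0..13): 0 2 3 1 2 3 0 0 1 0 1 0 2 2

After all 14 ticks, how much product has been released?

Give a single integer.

Answer: 13

Derivation:
t=0: arr=0 -> substrate=0 bound=0 product=0
t=1: arr=2 -> substrate=0 bound=2 product=0
t=2: arr=3 -> substrate=1 bound=4 product=0
t=3: arr=1 -> substrate=0 bound=4 product=2
t=4: arr=2 -> substrate=0 bound=4 product=4
t=5: arr=3 -> substrate=1 bound=4 product=6
t=6: arr=0 -> substrate=0 bound=3 product=8
t=7: arr=0 -> substrate=0 bound=1 product=10
t=8: arr=1 -> substrate=0 bound=1 product=11
t=9: arr=0 -> substrate=0 bound=1 product=11
t=10: arr=1 -> substrate=0 bound=1 product=12
t=11: arr=0 -> substrate=0 bound=1 product=12
t=12: arr=2 -> substrate=0 bound=2 product=13
t=13: arr=2 -> substrate=0 bound=4 product=13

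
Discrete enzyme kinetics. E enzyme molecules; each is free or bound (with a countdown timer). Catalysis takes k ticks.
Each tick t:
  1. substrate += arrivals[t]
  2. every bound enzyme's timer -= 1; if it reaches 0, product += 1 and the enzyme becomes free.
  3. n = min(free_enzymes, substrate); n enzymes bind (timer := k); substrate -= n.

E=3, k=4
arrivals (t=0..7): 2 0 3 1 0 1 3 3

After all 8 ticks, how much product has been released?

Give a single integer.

Answer: 3

Derivation:
t=0: arr=2 -> substrate=0 bound=2 product=0
t=1: arr=0 -> substrate=0 bound=2 product=0
t=2: arr=3 -> substrate=2 bound=3 product=0
t=3: arr=1 -> substrate=3 bound=3 product=0
t=4: arr=0 -> substrate=1 bound=3 product=2
t=5: arr=1 -> substrate=2 bound=3 product=2
t=6: arr=3 -> substrate=4 bound=3 product=3
t=7: arr=3 -> substrate=7 bound=3 product=3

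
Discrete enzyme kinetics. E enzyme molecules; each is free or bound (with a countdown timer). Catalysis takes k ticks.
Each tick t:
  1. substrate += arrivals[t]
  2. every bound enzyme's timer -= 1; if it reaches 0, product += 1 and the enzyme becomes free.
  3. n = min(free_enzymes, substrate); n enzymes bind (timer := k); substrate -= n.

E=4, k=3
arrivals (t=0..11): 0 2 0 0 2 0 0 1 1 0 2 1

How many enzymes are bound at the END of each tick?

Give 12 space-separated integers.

t=0: arr=0 -> substrate=0 bound=0 product=0
t=1: arr=2 -> substrate=0 bound=2 product=0
t=2: arr=0 -> substrate=0 bound=2 product=0
t=3: arr=0 -> substrate=0 bound=2 product=0
t=4: arr=2 -> substrate=0 bound=2 product=2
t=5: arr=0 -> substrate=0 bound=2 product=2
t=6: arr=0 -> substrate=0 bound=2 product=2
t=7: arr=1 -> substrate=0 bound=1 product=4
t=8: arr=1 -> substrate=0 bound=2 product=4
t=9: arr=0 -> substrate=0 bound=2 product=4
t=10: arr=2 -> substrate=0 bound=3 product=5
t=11: arr=1 -> substrate=0 bound=3 product=6

Answer: 0 2 2 2 2 2 2 1 2 2 3 3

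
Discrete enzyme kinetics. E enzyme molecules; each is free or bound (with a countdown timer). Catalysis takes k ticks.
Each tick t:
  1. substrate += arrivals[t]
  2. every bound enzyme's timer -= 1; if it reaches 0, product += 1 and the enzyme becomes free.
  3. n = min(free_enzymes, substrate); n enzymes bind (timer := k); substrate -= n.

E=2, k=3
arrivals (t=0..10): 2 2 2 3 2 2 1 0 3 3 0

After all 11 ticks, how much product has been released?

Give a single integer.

Answer: 6

Derivation:
t=0: arr=2 -> substrate=0 bound=2 product=0
t=1: arr=2 -> substrate=2 bound=2 product=0
t=2: arr=2 -> substrate=4 bound=2 product=0
t=3: arr=3 -> substrate=5 bound=2 product=2
t=4: arr=2 -> substrate=7 bound=2 product=2
t=5: arr=2 -> substrate=9 bound=2 product=2
t=6: arr=1 -> substrate=8 bound=2 product=4
t=7: arr=0 -> substrate=8 bound=2 product=4
t=8: arr=3 -> substrate=11 bound=2 product=4
t=9: arr=3 -> substrate=12 bound=2 product=6
t=10: arr=0 -> substrate=12 bound=2 product=6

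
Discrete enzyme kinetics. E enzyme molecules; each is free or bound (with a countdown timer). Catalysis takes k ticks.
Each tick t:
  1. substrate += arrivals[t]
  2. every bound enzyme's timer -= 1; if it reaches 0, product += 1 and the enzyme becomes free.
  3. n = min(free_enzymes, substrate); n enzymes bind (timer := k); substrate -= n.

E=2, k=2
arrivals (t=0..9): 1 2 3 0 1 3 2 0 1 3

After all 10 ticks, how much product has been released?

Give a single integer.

t=0: arr=1 -> substrate=0 bound=1 product=0
t=1: arr=2 -> substrate=1 bound=2 product=0
t=2: arr=3 -> substrate=3 bound=2 product=1
t=3: arr=0 -> substrate=2 bound=2 product=2
t=4: arr=1 -> substrate=2 bound=2 product=3
t=5: arr=3 -> substrate=4 bound=2 product=4
t=6: arr=2 -> substrate=5 bound=2 product=5
t=7: arr=0 -> substrate=4 bound=2 product=6
t=8: arr=1 -> substrate=4 bound=2 product=7
t=9: arr=3 -> substrate=6 bound=2 product=8

Answer: 8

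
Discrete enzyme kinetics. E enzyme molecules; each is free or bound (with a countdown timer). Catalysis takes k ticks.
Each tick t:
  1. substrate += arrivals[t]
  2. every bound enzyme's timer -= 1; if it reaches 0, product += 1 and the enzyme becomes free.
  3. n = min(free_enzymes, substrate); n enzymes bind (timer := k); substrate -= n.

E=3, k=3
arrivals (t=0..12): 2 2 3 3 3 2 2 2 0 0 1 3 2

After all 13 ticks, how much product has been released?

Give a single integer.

t=0: arr=2 -> substrate=0 bound=2 product=0
t=1: arr=2 -> substrate=1 bound=3 product=0
t=2: arr=3 -> substrate=4 bound=3 product=0
t=3: arr=3 -> substrate=5 bound=3 product=2
t=4: arr=3 -> substrate=7 bound=3 product=3
t=5: arr=2 -> substrate=9 bound=3 product=3
t=6: arr=2 -> substrate=9 bound=3 product=5
t=7: arr=2 -> substrate=10 bound=3 product=6
t=8: arr=0 -> substrate=10 bound=3 product=6
t=9: arr=0 -> substrate=8 bound=3 product=8
t=10: arr=1 -> substrate=8 bound=3 product=9
t=11: arr=3 -> substrate=11 bound=3 product=9
t=12: arr=2 -> substrate=11 bound=3 product=11

Answer: 11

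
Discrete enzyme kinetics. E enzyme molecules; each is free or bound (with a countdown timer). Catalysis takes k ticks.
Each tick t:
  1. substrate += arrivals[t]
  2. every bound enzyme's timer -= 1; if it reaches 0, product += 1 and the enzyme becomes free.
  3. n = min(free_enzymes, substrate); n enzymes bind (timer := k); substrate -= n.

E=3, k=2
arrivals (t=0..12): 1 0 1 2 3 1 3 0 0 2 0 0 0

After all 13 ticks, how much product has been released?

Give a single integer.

t=0: arr=1 -> substrate=0 bound=1 product=0
t=1: arr=0 -> substrate=0 bound=1 product=0
t=2: arr=1 -> substrate=0 bound=1 product=1
t=3: arr=2 -> substrate=0 bound=3 product=1
t=4: arr=3 -> substrate=2 bound=3 product=2
t=5: arr=1 -> substrate=1 bound=3 product=4
t=6: arr=3 -> substrate=3 bound=3 product=5
t=7: arr=0 -> substrate=1 bound=3 product=7
t=8: arr=0 -> substrate=0 bound=3 product=8
t=9: arr=2 -> substrate=0 bound=3 product=10
t=10: arr=0 -> substrate=0 bound=2 product=11
t=11: arr=0 -> substrate=0 bound=0 product=13
t=12: arr=0 -> substrate=0 bound=0 product=13

Answer: 13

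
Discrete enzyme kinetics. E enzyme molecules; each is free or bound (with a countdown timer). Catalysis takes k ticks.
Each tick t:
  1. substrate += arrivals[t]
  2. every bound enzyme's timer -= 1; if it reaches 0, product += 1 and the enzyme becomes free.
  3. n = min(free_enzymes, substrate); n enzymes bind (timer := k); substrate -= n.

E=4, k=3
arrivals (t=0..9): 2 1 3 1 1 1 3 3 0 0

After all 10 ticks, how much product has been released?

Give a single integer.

t=0: arr=2 -> substrate=0 bound=2 product=0
t=1: arr=1 -> substrate=0 bound=3 product=0
t=2: arr=3 -> substrate=2 bound=4 product=0
t=3: arr=1 -> substrate=1 bound=4 product=2
t=4: arr=1 -> substrate=1 bound=4 product=3
t=5: arr=1 -> substrate=1 bound=4 product=4
t=6: arr=3 -> substrate=2 bound=4 product=6
t=7: arr=3 -> substrate=4 bound=4 product=7
t=8: arr=0 -> substrate=3 bound=4 product=8
t=9: arr=0 -> substrate=1 bound=4 product=10

Answer: 10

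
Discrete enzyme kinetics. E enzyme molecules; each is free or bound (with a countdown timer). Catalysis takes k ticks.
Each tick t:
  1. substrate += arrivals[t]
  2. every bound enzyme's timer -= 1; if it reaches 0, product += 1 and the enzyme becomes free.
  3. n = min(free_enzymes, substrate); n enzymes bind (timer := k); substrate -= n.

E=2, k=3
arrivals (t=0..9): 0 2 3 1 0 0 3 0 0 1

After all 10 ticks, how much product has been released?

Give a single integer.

Answer: 4

Derivation:
t=0: arr=0 -> substrate=0 bound=0 product=0
t=1: arr=2 -> substrate=0 bound=2 product=0
t=2: arr=3 -> substrate=3 bound=2 product=0
t=3: arr=1 -> substrate=4 bound=2 product=0
t=4: arr=0 -> substrate=2 bound=2 product=2
t=5: arr=0 -> substrate=2 bound=2 product=2
t=6: arr=3 -> substrate=5 bound=2 product=2
t=7: arr=0 -> substrate=3 bound=2 product=4
t=8: arr=0 -> substrate=3 bound=2 product=4
t=9: arr=1 -> substrate=4 bound=2 product=4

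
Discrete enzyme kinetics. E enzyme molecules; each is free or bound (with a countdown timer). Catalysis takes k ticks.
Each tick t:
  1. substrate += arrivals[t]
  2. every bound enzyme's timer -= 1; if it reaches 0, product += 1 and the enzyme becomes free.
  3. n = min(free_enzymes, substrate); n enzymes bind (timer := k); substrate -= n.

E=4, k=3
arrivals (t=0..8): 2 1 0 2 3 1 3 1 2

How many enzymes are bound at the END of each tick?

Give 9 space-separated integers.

t=0: arr=2 -> substrate=0 bound=2 product=0
t=1: arr=1 -> substrate=0 bound=3 product=0
t=2: arr=0 -> substrate=0 bound=3 product=0
t=3: arr=2 -> substrate=0 bound=3 product=2
t=4: arr=3 -> substrate=1 bound=4 product=3
t=5: arr=1 -> substrate=2 bound=4 product=3
t=6: arr=3 -> substrate=3 bound=4 product=5
t=7: arr=1 -> substrate=2 bound=4 product=7
t=8: arr=2 -> substrate=4 bound=4 product=7

Answer: 2 3 3 3 4 4 4 4 4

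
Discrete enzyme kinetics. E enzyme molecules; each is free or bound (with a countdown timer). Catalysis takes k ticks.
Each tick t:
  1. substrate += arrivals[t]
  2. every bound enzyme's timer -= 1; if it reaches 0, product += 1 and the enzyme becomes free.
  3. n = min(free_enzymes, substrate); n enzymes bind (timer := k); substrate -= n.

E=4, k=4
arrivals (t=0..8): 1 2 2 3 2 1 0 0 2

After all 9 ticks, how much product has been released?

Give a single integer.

Answer: 5

Derivation:
t=0: arr=1 -> substrate=0 bound=1 product=0
t=1: arr=2 -> substrate=0 bound=3 product=0
t=2: arr=2 -> substrate=1 bound=4 product=0
t=3: arr=3 -> substrate=4 bound=4 product=0
t=4: arr=2 -> substrate=5 bound=4 product=1
t=5: arr=1 -> substrate=4 bound=4 product=3
t=6: arr=0 -> substrate=3 bound=4 product=4
t=7: arr=0 -> substrate=3 bound=4 product=4
t=8: arr=2 -> substrate=4 bound=4 product=5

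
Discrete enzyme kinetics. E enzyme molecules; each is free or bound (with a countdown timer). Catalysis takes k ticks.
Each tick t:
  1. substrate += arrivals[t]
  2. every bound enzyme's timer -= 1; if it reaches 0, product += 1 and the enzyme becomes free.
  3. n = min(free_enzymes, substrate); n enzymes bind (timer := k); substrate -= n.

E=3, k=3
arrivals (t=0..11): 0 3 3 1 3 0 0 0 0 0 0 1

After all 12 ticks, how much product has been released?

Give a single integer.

Answer: 9

Derivation:
t=0: arr=0 -> substrate=0 bound=0 product=0
t=1: arr=3 -> substrate=0 bound=3 product=0
t=2: arr=3 -> substrate=3 bound=3 product=0
t=3: arr=1 -> substrate=4 bound=3 product=0
t=4: arr=3 -> substrate=4 bound=3 product=3
t=5: arr=0 -> substrate=4 bound=3 product=3
t=6: arr=0 -> substrate=4 bound=3 product=3
t=7: arr=0 -> substrate=1 bound=3 product=6
t=8: arr=0 -> substrate=1 bound=3 product=6
t=9: arr=0 -> substrate=1 bound=3 product=6
t=10: arr=0 -> substrate=0 bound=1 product=9
t=11: arr=1 -> substrate=0 bound=2 product=9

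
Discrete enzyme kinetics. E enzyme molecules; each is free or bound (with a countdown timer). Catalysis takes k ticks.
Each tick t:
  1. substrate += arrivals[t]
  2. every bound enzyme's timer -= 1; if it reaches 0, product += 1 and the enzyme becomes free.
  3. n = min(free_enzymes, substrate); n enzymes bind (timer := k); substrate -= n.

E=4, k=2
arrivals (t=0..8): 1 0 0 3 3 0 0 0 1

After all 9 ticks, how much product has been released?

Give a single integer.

t=0: arr=1 -> substrate=0 bound=1 product=0
t=1: arr=0 -> substrate=0 bound=1 product=0
t=2: arr=0 -> substrate=0 bound=0 product=1
t=3: arr=3 -> substrate=0 bound=3 product=1
t=4: arr=3 -> substrate=2 bound=4 product=1
t=5: arr=0 -> substrate=0 bound=3 product=4
t=6: arr=0 -> substrate=0 bound=2 product=5
t=7: arr=0 -> substrate=0 bound=0 product=7
t=8: arr=1 -> substrate=0 bound=1 product=7

Answer: 7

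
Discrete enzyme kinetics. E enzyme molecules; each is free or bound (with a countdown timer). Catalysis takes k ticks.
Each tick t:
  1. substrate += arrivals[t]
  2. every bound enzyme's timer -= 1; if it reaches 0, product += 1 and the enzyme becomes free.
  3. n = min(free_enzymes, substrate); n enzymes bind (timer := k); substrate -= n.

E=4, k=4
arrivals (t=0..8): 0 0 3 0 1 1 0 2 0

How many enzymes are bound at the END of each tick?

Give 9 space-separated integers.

Answer: 0 0 3 3 4 4 2 4 3

Derivation:
t=0: arr=0 -> substrate=0 bound=0 product=0
t=1: arr=0 -> substrate=0 bound=0 product=0
t=2: arr=3 -> substrate=0 bound=3 product=0
t=3: arr=0 -> substrate=0 bound=3 product=0
t=4: arr=1 -> substrate=0 bound=4 product=0
t=5: arr=1 -> substrate=1 bound=4 product=0
t=6: arr=0 -> substrate=0 bound=2 product=3
t=7: arr=2 -> substrate=0 bound=4 product=3
t=8: arr=0 -> substrate=0 bound=3 product=4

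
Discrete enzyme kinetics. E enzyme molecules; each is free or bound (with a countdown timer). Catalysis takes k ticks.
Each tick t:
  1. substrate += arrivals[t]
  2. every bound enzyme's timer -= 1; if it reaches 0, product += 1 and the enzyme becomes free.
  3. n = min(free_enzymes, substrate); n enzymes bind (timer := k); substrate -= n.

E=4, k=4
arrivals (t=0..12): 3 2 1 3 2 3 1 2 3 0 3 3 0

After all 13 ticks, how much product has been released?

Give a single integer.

t=0: arr=3 -> substrate=0 bound=3 product=0
t=1: arr=2 -> substrate=1 bound=4 product=0
t=2: arr=1 -> substrate=2 bound=4 product=0
t=3: arr=3 -> substrate=5 bound=4 product=0
t=4: arr=2 -> substrate=4 bound=4 product=3
t=5: arr=3 -> substrate=6 bound=4 product=4
t=6: arr=1 -> substrate=7 bound=4 product=4
t=7: arr=2 -> substrate=9 bound=4 product=4
t=8: arr=3 -> substrate=9 bound=4 product=7
t=9: arr=0 -> substrate=8 bound=4 product=8
t=10: arr=3 -> substrate=11 bound=4 product=8
t=11: arr=3 -> substrate=14 bound=4 product=8
t=12: arr=0 -> substrate=11 bound=4 product=11

Answer: 11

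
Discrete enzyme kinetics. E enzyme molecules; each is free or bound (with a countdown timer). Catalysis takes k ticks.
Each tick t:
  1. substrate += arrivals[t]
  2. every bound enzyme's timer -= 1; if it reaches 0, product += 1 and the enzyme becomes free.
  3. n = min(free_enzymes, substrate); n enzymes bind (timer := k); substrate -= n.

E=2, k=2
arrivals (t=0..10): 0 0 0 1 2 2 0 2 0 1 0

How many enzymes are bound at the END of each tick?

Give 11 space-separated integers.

Answer: 0 0 0 1 2 2 2 2 2 2 2

Derivation:
t=0: arr=0 -> substrate=0 bound=0 product=0
t=1: arr=0 -> substrate=0 bound=0 product=0
t=2: arr=0 -> substrate=0 bound=0 product=0
t=3: arr=1 -> substrate=0 bound=1 product=0
t=4: arr=2 -> substrate=1 bound=2 product=0
t=5: arr=2 -> substrate=2 bound=2 product=1
t=6: arr=0 -> substrate=1 bound=2 product=2
t=7: arr=2 -> substrate=2 bound=2 product=3
t=8: arr=0 -> substrate=1 bound=2 product=4
t=9: arr=1 -> substrate=1 bound=2 product=5
t=10: arr=0 -> substrate=0 bound=2 product=6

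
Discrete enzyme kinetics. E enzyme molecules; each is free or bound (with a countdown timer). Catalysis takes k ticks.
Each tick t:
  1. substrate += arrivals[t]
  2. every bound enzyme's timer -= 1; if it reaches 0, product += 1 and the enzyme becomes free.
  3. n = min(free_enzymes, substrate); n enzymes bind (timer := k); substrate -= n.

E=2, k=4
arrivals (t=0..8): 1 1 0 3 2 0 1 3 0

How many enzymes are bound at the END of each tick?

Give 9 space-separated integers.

Answer: 1 2 2 2 2 2 2 2 2

Derivation:
t=0: arr=1 -> substrate=0 bound=1 product=0
t=1: arr=1 -> substrate=0 bound=2 product=0
t=2: arr=0 -> substrate=0 bound=2 product=0
t=3: arr=3 -> substrate=3 bound=2 product=0
t=4: arr=2 -> substrate=4 bound=2 product=1
t=5: arr=0 -> substrate=3 bound=2 product=2
t=6: arr=1 -> substrate=4 bound=2 product=2
t=7: arr=3 -> substrate=7 bound=2 product=2
t=8: arr=0 -> substrate=6 bound=2 product=3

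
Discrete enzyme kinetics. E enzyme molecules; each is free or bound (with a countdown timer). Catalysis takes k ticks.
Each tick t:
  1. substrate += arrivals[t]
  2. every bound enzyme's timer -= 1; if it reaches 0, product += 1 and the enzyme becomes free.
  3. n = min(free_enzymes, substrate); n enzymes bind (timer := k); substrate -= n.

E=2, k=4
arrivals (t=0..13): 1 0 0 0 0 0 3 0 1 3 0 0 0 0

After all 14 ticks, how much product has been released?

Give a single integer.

t=0: arr=1 -> substrate=0 bound=1 product=0
t=1: arr=0 -> substrate=0 bound=1 product=0
t=2: arr=0 -> substrate=0 bound=1 product=0
t=3: arr=0 -> substrate=0 bound=1 product=0
t=4: arr=0 -> substrate=0 bound=0 product=1
t=5: arr=0 -> substrate=0 bound=0 product=1
t=6: arr=3 -> substrate=1 bound=2 product=1
t=7: arr=0 -> substrate=1 bound=2 product=1
t=8: arr=1 -> substrate=2 bound=2 product=1
t=9: arr=3 -> substrate=5 bound=2 product=1
t=10: arr=0 -> substrate=3 bound=2 product=3
t=11: arr=0 -> substrate=3 bound=2 product=3
t=12: arr=0 -> substrate=3 bound=2 product=3
t=13: arr=0 -> substrate=3 bound=2 product=3

Answer: 3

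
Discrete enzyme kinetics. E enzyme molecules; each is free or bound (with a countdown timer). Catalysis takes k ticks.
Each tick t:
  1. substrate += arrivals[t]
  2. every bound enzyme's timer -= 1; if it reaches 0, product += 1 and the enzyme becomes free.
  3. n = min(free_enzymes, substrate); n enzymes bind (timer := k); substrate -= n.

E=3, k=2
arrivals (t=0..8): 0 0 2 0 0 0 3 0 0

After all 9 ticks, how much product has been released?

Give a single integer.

t=0: arr=0 -> substrate=0 bound=0 product=0
t=1: arr=0 -> substrate=0 bound=0 product=0
t=2: arr=2 -> substrate=0 bound=2 product=0
t=3: arr=0 -> substrate=0 bound=2 product=0
t=4: arr=0 -> substrate=0 bound=0 product=2
t=5: arr=0 -> substrate=0 bound=0 product=2
t=6: arr=3 -> substrate=0 bound=3 product=2
t=7: arr=0 -> substrate=0 bound=3 product=2
t=8: arr=0 -> substrate=0 bound=0 product=5

Answer: 5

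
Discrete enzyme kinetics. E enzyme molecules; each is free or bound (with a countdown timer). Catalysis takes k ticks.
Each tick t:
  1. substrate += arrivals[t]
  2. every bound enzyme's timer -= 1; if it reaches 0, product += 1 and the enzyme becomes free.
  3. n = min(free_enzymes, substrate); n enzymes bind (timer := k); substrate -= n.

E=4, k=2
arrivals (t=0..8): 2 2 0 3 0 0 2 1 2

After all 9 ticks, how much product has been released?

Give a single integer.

Answer: 9

Derivation:
t=0: arr=2 -> substrate=0 bound=2 product=0
t=1: arr=2 -> substrate=0 bound=4 product=0
t=2: arr=0 -> substrate=0 bound=2 product=2
t=3: arr=3 -> substrate=0 bound=3 product=4
t=4: arr=0 -> substrate=0 bound=3 product=4
t=5: arr=0 -> substrate=0 bound=0 product=7
t=6: arr=2 -> substrate=0 bound=2 product=7
t=7: arr=1 -> substrate=0 bound=3 product=7
t=8: arr=2 -> substrate=0 bound=3 product=9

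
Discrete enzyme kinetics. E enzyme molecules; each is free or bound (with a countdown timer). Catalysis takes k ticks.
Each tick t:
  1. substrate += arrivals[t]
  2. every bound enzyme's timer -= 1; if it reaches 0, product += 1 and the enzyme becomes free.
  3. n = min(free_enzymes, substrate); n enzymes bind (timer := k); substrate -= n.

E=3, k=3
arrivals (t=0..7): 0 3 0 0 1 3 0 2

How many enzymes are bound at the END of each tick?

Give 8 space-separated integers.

Answer: 0 3 3 3 1 3 3 3

Derivation:
t=0: arr=0 -> substrate=0 bound=0 product=0
t=1: arr=3 -> substrate=0 bound=3 product=0
t=2: arr=0 -> substrate=0 bound=3 product=0
t=3: arr=0 -> substrate=0 bound=3 product=0
t=4: arr=1 -> substrate=0 bound=1 product=3
t=5: arr=3 -> substrate=1 bound=3 product=3
t=6: arr=0 -> substrate=1 bound=3 product=3
t=7: arr=2 -> substrate=2 bound=3 product=4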